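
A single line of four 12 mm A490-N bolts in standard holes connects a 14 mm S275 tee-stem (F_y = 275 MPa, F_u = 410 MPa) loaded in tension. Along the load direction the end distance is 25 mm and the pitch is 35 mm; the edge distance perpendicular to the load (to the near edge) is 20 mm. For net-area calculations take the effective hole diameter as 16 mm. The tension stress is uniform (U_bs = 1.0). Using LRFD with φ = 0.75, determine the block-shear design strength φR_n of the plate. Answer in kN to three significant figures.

Shear plane L_v = 25 + 3·35 = 130 mm; A_gv = 130 × 14 = 1820 mm².
A_nv = (130 − 3.5·16) × 14 = 1036 mm².
A_nt = (20 − 0.5·16) × 14 = 168 mm².
0.6 F_u A_nv = 254.9 kN; 0.6 F_y A_gv = 300.3 kN → shear rupture governs the shear term.
R_n = 254.9 + 1.0 × 410 × 168 / 1000 = 323.7 kN.
Design strength φR_n = 0.75 × 323.7 = 243 kN.

243 kN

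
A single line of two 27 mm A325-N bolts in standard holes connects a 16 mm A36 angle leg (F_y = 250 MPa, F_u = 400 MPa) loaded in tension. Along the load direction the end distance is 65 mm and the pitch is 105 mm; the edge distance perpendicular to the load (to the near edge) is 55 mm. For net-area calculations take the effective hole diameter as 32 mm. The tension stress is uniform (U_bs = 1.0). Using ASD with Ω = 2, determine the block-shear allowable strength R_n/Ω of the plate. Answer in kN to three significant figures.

Shear plane L_v = 65 + 1·105 = 170 mm; A_gv = 170 × 16 = 2720 mm².
A_nv = (170 − 1.5·32) × 16 = 1952 mm².
A_nt = (55 − 0.5·32) × 16 = 624 mm².
0.6 F_u A_nv = 468.5 kN; 0.6 F_y A_gv = 408 kN → shear yielding governs the shear term.
R_n = 408 + 1.0 × 400 × 624 / 1000 = 657.6 kN.
Allowable strength R_n/Ω = 657.6 / 2 = 329 kN.

329 kN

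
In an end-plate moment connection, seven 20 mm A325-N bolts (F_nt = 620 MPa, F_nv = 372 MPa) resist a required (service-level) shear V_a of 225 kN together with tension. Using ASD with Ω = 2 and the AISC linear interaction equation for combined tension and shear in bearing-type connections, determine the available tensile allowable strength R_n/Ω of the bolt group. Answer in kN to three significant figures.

511 kN

A_b = π·20²/4 = 314.2 mm²; f_rv = 225 × 1000 / (7 × 314.2) = 102.3 MPa.
F'_nt = 1.3 F_nt − (Ω F_nt / F_nv) f_rv = 1.3·620 − (2·620/372)·102.3 = 465 MPa, capped at F_nt → F'_nt = 465 MPa.
R_n = F'_nt · A_b · n = 465 × 314.2 × 7 / 1000 = 1022 kN.
Allowable strength R_n/Ω = 1022 / 2 = 511 kN.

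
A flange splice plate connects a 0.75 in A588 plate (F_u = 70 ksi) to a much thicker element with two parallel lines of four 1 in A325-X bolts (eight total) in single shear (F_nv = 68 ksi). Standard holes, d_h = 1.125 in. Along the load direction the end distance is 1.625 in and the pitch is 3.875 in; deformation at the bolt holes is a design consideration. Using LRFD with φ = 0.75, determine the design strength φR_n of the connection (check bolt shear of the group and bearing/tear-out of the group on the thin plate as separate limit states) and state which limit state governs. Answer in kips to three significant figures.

Bolt shear: A_b = π·1²/4 = 0.7854 in²; R_n = 68 × 0.7854 × 8 × 1 = 427.3 kips → 0.75 × 427.3 = 320 kips.
Bearing (1.2 l_c t F_u ≤ 2.4 d t F_u): upper limit = 2.4·1·0.75·70 = 126 kips.
  Edge l_c = 1.625 − 1.125/2 = 1.062 → r_n = 66.94 kips; interior l_c = 3.875 − 1.125 = 2.75 → r_n = 126 kips.
  R_n,bearing = 2·66.94 + 6·126 = 889.9 kips → 0.75 × 889.9 = 667 kips.
Bolt shear governs: 320 kips.

320 kips (bolt shear governs)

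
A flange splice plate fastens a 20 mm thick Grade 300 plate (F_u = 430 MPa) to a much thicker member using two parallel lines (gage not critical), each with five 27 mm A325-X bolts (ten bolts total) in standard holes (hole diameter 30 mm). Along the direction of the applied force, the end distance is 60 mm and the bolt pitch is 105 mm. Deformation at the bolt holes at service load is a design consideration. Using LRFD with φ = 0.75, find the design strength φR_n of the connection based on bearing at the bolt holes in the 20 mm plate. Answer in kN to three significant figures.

Per bolt r_n = 1.2 l_c t F_u ≤ 2.4 d t F_u; upper limit = 2.4 × 27 × 20 × 430 / 1000 = 557.3 kN.
Edge bolt: l_c = 60 − 30/2 = 45 mm → 1.2 × 45 × 20 × 430 / 1000 = 464.4 → r_n = 464.4 kN.
Interior bolts: l_c = 105 − 30 = 75 mm → 1.2 × 75 × 20 × 430 / 1000 = 774 → r_n = 557.3 kN.
R_n = 2 × 464.4 + 8 × 557.3 = 5387 kN.
Design strength φR_n = 0.75 × 5387 = 4040 kN.

4040 kN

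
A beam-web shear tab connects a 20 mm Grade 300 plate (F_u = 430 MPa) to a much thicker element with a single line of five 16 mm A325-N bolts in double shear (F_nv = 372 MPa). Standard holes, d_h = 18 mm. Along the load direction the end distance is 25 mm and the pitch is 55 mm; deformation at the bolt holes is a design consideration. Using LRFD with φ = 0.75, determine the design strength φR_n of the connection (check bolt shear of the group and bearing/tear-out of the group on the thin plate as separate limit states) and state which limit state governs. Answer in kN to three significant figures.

Bolt shear: A_b = π·16²/4 = 201.1 mm²; R_n = 372 × 201.1 × 5 × 2 / 1000 = 748 kN → 0.75 × 748 = 561 kN.
Bearing (1.2 l_c t F_u ≤ 2.4 d t F_u): upper limit = 2.4·16·20·430 / 1000 = 330.2 kN.
  Edge l_c = 25 − 18/2 = 16 → r_n = 165.1 kN; interior l_c = 55 − 18 = 37 → r_n = 330.2 kN.
  R_n,bearing = 1·165.1 + 4·330.2 = 1486 kN → 0.75 × 1486 = 1110 kN.
Bolt shear governs: 561 kN.

561 kN (bolt shear governs)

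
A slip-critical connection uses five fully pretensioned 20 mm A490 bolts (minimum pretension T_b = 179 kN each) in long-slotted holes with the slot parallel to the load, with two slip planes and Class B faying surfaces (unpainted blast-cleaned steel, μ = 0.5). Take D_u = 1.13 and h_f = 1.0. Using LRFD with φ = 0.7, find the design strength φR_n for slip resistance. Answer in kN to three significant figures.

708 kN

R_n = μ · D_u · h_f · T_b · n_s · n_b = 0.5 × 1.13 × 1.0 × 179 × 2 × 5 = 1011 kN.
Design strength φR_n = 0.7 × 1011 = 708 kN.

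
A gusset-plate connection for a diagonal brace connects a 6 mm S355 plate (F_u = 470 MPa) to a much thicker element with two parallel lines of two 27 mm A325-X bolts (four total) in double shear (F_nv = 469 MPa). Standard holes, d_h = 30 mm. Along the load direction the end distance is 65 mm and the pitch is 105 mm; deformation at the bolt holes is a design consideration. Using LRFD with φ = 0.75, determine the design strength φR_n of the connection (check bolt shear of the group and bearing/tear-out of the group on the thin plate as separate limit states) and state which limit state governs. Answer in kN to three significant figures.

Bolt shear: A_b = π·27²/4 = 572.6 mm²; R_n = 469 × 572.6 × 4 × 2 / 1000 = 2148 kN → 0.75 × 2148 = 1610 kN.
Bearing (1.2 l_c t F_u ≤ 2.4 d t F_u): upper limit = 2.4·27·6·470 / 1000 = 182.7 kN.
  Edge l_c = 65 − 30/2 = 50 → r_n = 169.2 kN; interior l_c = 105 − 30 = 75 → r_n = 182.7 kN.
  R_n,bearing = 2·169.2 + 2·182.7 = 703.9 kN → 0.75 × 703.9 = 528 kN.
Bearing governs: 528 kN.

528 kN (bearing governs)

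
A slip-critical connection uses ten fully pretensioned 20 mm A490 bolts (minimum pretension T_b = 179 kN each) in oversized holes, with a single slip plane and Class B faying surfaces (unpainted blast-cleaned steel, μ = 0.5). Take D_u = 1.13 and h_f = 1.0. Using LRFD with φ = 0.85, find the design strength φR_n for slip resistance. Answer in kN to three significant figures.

R_n = μ · D_u · h_f · T_b · n_s · n_b = 0.5 × 1.13 × 1.0 × 179 × 1 × 10 = 1011 kN.
Design strength φR_n = 0.85 × 1011 = 860 kN.

860 kN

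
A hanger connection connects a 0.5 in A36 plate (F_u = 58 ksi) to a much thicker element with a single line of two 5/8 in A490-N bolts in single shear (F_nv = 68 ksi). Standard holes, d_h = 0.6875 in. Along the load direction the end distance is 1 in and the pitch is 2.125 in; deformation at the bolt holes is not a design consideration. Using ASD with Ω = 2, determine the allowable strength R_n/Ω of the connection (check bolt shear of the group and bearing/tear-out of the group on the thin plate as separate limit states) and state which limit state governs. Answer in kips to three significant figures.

20.9 kips (bolt shear governs)

Bolt shear: A_b = π·0.625²/4 = 0.3068 in²; R_n = 68 × 0.3068 × 2 × 1 = 41.72 kips → 41.72 / 2 = 20.9 kips.
Bearing (1.5 l_c t F_u ≤ 3.0 d t F_u): upper limit = 3.0·0.625·0.5·58 = 54.38 kips.
  Edge l_c = 1 − 0.6875/2 = 0.6562 → r_n = 28.55 kips; interior l_c = 2.125 − 0.6875 = 1.438 → r_n = 54.38 kips.
  R_n,bearing = 1·28.55 + 1·54.38 = 82.92 kips → 82.92 / 2 = 41.5 kips.
Bolt shear governs: 20.9 kips.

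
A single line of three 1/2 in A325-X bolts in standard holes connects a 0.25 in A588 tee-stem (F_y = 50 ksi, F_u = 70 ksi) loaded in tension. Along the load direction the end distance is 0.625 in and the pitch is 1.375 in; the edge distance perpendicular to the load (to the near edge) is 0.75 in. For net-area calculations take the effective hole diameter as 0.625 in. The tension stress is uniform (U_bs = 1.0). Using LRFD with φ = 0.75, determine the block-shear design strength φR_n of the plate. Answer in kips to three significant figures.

20 kips

Shear plane L_v = 0.625 + 2·1.375 = 3.375 in; A_gv = 3.375 × 0.25 = 0.8438 in².
A_nv = (3.375 − 2.5·0.625) × 0.25 = 0.4531 in².
A_nt = (0.75 − 0.5·0.625) × 0.25 = 0.1094 in².
0.6 F_u A_nv = 19.03 kips; 0.6 F_y A_gv = 25.31 kips → shear rupture governs the shear term.
R_n = 19.03 + 1.0 × 70 × 0.1094 = 26.69 kips.
Design strength φR_n = 0.75 × 26.69 = 20 kips.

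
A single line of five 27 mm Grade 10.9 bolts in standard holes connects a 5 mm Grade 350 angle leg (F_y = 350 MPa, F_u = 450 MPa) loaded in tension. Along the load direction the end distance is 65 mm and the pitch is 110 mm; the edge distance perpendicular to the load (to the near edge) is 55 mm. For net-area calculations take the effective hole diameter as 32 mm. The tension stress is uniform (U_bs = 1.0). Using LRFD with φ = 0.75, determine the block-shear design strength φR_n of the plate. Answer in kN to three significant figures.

431 kN

Shear plane L_v = 65 + 4·110 = 505 mm; A_gv = 505 × 5 = 2525 mm².
A_nv = (505 − 4.5·32) × 5 = 1805 mm².
A_nt = (55 − 0.5·32) × 5 = 195 mm².
0.6 F_u A_nv = 487.4 kN; 0.6 F_y A_gv = 530.2 kN → shear rupture governs the shear term.
R_n = 487.4 + 1.0 × 450 × 195 / 1000 = 575.1 kN.
Design strength φR_n = 0.75 × 575.1 = 431 kN.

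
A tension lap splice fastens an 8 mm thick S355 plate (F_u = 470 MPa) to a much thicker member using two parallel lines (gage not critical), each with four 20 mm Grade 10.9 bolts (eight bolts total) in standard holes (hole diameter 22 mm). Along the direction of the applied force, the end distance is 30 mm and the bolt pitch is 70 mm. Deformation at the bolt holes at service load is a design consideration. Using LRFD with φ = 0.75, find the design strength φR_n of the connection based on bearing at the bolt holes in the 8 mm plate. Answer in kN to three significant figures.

941 kN

Per bolt r_n = 1.2 l_c t F_u ≤ 2.4 d t F_u; upper limit = 2.4 × 20 × 8 × 470 / 1000 = 180.5 kN.
Edge bolt: l_c = 30 − 22/2 = 19 mm → 1.2 × 19 × 8 × 470 / 1000 = 85.73 → r_n = 85.73 kN.
Interior bolts: l_c = 70 − 22 = 48 mm → 1.2 × 48 × 8 × 470 / 1000 = 216.6 → r_n = 180.5 kN.
R_n = 2 × 85.73 + 6 × 180.5 = 1254 kN.
Design strength φR_n = 0.75 × 1254 = 941 kN.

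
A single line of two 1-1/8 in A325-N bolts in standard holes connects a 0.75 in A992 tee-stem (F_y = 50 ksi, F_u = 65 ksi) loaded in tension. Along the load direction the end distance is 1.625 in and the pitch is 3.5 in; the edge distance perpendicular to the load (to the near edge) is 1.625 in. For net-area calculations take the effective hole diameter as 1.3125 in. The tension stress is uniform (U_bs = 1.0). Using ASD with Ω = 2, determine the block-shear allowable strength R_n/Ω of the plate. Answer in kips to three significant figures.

Shear plane L_v = 1.625 + 1·3.5 = 5.125 in; A_gv = 5.125 × 0.75 = 3.844 in².
A_nv = (5.125 − 1.5·1.3125) × 0.75 = 2.367 in².
A_nt = (1.625 − 0.5·1.3125) × 0.75 = 0.7266 in².
0.6 F_u A_nv = 92.32 kips; 0.6 F_y A_gv = 115.3 kips → shear rupture governs the shear term.
R_n = 92.32 + 1.0 × 65 × 0.7266 = 139.5 kips.
Allowable strength R_n/Ω = 139.5 / 2 = 69.8 kips.

69.8 kips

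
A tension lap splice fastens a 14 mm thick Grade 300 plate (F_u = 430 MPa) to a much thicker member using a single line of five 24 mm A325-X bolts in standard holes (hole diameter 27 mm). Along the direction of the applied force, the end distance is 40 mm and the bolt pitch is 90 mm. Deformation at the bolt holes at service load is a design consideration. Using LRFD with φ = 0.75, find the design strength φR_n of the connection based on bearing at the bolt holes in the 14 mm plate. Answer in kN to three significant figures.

Per bolt r_n = 1.2 l_c t F_u ≤ 2.4 d t F_u; upper limit = 2.4 × 24 × 14 × 430 / 1000 = 346.8 kN.
Edge bolt: l_c = 40 − 27/2 = 26.5 mm → 1.2 × 26.5 × 14 × 430 / 1000 = 191.4 → r_n = 191.4 kN.
Interior bolts: l_c = 90 − 27 = 63 mm → 1.2 × 63 × 14 × 430 / 1000 = 455.1 → r_n = 346.8 kN.
R_n = 1 × 191.4 + 4 × 346.8 = 1578 kN.
Design strength φR_n = 0.75 × 1578 = 1180 kN.

1180 kN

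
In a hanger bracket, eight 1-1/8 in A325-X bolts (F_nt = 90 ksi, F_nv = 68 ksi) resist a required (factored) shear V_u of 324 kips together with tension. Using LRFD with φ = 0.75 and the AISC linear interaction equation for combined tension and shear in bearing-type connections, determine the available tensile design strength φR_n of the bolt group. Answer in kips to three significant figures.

269 kips

A_b = π·1.125²/4 = 0.994 in²; f_rv = 324 / (8 × 0.994) = 40.74 ksi.
F'_nt = 1.3 F_nt − (F_nt / φF_nv) f_rv = 1.3·90 − (90/(0.75·68))·40.74 = 45.1 ksi, capped at F_nt → F'_nt = 45.1 ksi.
R_n = F'_nt · A_b · n = 45.1 × 0.994 × 8 = 358.6 kips.
Design strength φR_n = 0.75 × 358.6 = 269 kips.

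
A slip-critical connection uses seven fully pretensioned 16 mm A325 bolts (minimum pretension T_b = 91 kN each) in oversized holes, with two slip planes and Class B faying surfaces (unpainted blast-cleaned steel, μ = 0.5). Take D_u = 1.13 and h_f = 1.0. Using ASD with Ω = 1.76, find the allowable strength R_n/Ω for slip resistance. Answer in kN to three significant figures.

409 kN

R_n = μ · D_u · h_f · T_b · n_s · n_b = 0.5 × 1.13 × 1.0 × 91 × 2 × 7 = 719.8 kN.
Allowable strength R_n/Ω = 719.8 / 1.76 = 409 kN.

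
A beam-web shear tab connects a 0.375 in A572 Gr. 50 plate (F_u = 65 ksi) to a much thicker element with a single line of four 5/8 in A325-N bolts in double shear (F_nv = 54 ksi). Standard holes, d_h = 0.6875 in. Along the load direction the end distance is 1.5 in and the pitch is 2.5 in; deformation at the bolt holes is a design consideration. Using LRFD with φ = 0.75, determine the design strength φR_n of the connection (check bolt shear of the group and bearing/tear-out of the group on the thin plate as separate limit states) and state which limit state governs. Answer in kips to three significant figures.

99.4 kips (bolt shear governs)

Bolt shear: A_b = π·0.625²/4 = 0.3068 in²; R_n = 54 × 0.3068 × 4 × 2 = 132.5 kips → 0.75 × 132.5 = 99.4 kips.
Bearing (1.2 l_c t F_u ≤ 2.4 d t F_u): upper limit = 2.4·0.625·0.375·65 = 36.56 kips.
  Edge l_c = 1.5 − 0.6875/2 = 1.156 → r_n = 33.82 kips; interior l_c = 2.5 − 0.6875 = 1.812 → r_n = 36.56 kips.
  R_n,bearing = 1·33.82 + 3·36.56 = 143.5 kips → 0.75 × 143.5 = 108 kips.
Bolt shear governs: 99.4 kips.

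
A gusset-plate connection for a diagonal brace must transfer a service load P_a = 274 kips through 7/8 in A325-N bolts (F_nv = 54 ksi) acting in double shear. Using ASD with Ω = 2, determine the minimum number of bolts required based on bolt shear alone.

A_b = π·0.875²/4 = 0.6013 in².
Per-bolt allowable strength R_n/Ω = 54 × 0.6013 × 2 / 2 = 32.47 kips.
n ≥ 274 / 32.47 = 8.438 → use 9 bolts.

9 bolts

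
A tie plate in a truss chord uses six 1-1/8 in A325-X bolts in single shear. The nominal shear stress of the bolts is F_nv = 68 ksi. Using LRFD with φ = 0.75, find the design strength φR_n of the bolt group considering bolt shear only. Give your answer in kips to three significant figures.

304 kips

A_b = π × 1.125² / 4 = 0.994 in².
R_n = F_nv · A_b · n · n_s = 68 × 0.994 × 6 × 1 = 405.6 kips.
Design strength φR_n = 0.75 × 405.6 = 304 kips.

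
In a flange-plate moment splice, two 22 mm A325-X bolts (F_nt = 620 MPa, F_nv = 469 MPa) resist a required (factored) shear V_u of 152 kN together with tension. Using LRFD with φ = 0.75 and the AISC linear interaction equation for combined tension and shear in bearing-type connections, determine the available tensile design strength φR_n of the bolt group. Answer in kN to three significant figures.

259 kN

A_b = π·22²/4 = 380.1 mm²; f_rv = 152 × 1000 / (2 × 380.1) = 199.9 MPa.
F'_nt = 1.3 F_nt − (F_nt / φF_nv) f_rv = 1.3·620 − (620/(0.75·469))·199.9 = 453.6 MPa, capped at F_nt → F'_nt = 453.6 MPa.
R_n = F'_nt · A_b · n = 453.6 × 380.1 × 2 / 1000 = 344.9 kN.
Design strength φR_n = 0.75 × 344.9 = 259 kN.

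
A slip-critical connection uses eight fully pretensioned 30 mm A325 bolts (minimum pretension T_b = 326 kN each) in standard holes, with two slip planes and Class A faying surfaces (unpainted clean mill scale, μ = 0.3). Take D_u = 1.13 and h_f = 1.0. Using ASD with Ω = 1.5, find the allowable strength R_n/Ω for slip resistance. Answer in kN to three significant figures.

1180 kN

R_n = μ · D_u · h_f · T_b · n_s · n_b = 0.3 × 1.13 × 1.0 × 326 × 2 × 8 = 1768 kN.
Allowable strength R_n/Ω = 1768 / 1.5 = 1180 kN.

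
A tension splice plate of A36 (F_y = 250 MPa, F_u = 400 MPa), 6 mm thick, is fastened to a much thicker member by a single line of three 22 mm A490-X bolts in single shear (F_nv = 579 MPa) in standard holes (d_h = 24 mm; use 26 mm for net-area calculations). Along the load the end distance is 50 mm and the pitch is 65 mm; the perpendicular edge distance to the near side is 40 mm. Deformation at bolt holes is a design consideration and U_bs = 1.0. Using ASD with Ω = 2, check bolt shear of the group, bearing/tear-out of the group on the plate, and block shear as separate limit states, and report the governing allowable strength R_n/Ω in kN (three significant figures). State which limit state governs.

Bolt shear: A_b = π·22²/4 = 380.1 mm²; R_n = 579 × 380.1 × 3 × 1 / 1000 = 660.3 kN → 660.3 / 2 = 330 kN.
Bearing: edge l_c = 38, r_n = 109.4 kN; interior l_c = 41, r_n = 118.1 kN; R_n = 109.4 + 2·118.1 = 345.6 kN → 173 kN.
Block shear: A_gv = 1080, A_nv = 690, A_nt = 162 mm²; R_n = min(0.6F_uA_nv, 0.6F_yA_gv) + U_bs·F_u·A_nt = 226.8 kN → 113 kN.
Block shear governs: 113 kN.

113 kN (block shear governs)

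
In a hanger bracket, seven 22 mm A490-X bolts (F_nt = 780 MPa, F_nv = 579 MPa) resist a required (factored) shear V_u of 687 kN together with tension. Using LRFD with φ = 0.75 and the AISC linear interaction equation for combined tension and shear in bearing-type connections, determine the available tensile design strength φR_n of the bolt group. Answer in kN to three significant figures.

1100 kN

A_b = π·22²/4 = 380.1 mm²; f_rv = 687 × 1000 / (7 × 380.1) = 258.2 MPa.
F'_nt = 1.3 F_nt − (F_nt / φF_nv) f_rv = 1.3·780 − (780/(0.75·579))·258.2 = 550.3 MPa, capped at F_nt → F'_nt = 550.3 MPa.
R_n = F'_nt · A_b · n = 550.3 × 380.1 × 7 / 1000 = 1464 kN.
Design strength φR_n = 0.75 × 1464 = 1100 kN.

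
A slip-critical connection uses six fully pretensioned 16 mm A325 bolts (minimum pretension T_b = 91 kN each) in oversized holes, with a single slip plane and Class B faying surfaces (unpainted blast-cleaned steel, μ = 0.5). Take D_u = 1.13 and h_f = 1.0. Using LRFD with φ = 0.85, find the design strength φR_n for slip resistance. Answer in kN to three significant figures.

262 kN

R_n = μ · D_u · h_f · T_b · n_s · n_b = 0.5 × 1.13 × 1.0 × 91 × 1 × 6 = 308.5 kN.
Design strength φR_n = 0.85 × 308.5 = 262 kN.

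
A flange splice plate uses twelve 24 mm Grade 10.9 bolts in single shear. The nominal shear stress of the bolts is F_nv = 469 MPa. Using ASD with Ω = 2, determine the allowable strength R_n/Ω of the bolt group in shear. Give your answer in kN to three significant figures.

A_b = π × 24² / 4 = 452.4 mm².
R_n = F_nv · A_b · n · n_s = 469 × 452.4 × 12 × 1 / 1000 = 2546 kN.
Allowable strength R_n/Ω = 2546 / 2 = 1270 kN.

1270 kN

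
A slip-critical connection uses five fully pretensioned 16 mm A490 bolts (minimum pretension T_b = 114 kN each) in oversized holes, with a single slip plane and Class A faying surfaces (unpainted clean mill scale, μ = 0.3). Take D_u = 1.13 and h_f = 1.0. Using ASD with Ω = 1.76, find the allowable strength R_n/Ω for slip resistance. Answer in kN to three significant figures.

110 kN

R_n = μ · D_u · h_f · T_b · n_s · n_b = 0.3 × 1.13 × 1.0 × 114 × 1 × 5 = 193.2 kN.
Allowable strength R_n/Ω = 193.2 / 1.76 = 110 kN.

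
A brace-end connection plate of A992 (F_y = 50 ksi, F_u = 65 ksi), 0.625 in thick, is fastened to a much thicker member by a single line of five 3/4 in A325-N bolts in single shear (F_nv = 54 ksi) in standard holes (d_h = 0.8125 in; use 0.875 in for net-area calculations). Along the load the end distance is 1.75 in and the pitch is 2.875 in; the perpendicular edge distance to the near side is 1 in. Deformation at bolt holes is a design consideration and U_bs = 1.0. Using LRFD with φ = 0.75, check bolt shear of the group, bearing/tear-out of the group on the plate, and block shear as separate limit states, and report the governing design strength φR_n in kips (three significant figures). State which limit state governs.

Bolt shear: A_b = π·0.75²/4 = 0.4418 in²; R_n = 54 × 0.4418 × 5 × 1 = 119.3 kips → 0.75 × 119.3 = 89.5 kips.
Bearing: edge l_c = 1.344, r_n = 65.51 kips; interior l_c = 2.062, r_n = 73.12 kips; R_n = 65.51 + 4·73.12 = 358 kips → 269 kips.
Block shear: A_gv = 8.281, A_nv = 5.82, A_nt = 0.3516 in²; R_n = min(0.6F_uA_nv, 0.6F_yA_gv) + U_bs·F_u·A_nt = 249.8 kips → 187 kips.
Bolt shear governs: 89.5 kips.

89.5 kips (bolt shear governs)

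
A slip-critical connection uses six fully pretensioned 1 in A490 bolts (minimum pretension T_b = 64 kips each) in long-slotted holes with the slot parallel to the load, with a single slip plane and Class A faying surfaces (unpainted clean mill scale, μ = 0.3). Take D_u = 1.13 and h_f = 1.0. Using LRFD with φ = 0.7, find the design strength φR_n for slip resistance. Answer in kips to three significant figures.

91.1 kips

R_n = μ · D_u · h_f · T_b · n_s · n_b = 0.3 × 1.13 × 1.0 × 64 × 1 × 6 = 130.2 kips.
Design strength φR_n = 0.7 × 130.2 = 91.1 kips.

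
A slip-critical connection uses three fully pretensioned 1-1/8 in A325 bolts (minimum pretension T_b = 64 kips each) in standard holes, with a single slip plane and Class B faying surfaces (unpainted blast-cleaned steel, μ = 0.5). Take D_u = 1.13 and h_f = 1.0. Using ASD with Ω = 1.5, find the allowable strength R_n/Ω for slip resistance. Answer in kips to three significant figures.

R_n = μ · D_u · h_f · T_b · n_s · n_b = 0.5 × 1.13 × 1.0 × 64 × 1 × 3 = 108.5 kips.
Allowable strength R_n/Ω = 108.5 / 1.5 = 72.3 kips.

72.3 kips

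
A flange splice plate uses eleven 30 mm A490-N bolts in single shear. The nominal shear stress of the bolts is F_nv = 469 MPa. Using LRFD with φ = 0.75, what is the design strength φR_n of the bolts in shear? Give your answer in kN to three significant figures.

2740 kN

A_b = π × 30² / 4 = 706.9 mm².
R_n = F_nv · A_b · n · n_s = 469 × 706.9 × 11 × 1 / 1000 = 3647 kN.
Design strength φR_n = 0.75 × 3647 = 2740 kN.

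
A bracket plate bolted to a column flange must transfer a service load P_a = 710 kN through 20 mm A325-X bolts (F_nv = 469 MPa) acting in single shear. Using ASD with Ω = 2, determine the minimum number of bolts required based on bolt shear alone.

A_b = π·20²/4 = 314.2 mm².
Per-bolt allowable strength R_n/Ω = 469 × 314.2 × 1 / 1000 / 2 = 73.67 kN.
n ≥ 710 / 73.67 = 9.638 → use 10 bolts.

10 bolts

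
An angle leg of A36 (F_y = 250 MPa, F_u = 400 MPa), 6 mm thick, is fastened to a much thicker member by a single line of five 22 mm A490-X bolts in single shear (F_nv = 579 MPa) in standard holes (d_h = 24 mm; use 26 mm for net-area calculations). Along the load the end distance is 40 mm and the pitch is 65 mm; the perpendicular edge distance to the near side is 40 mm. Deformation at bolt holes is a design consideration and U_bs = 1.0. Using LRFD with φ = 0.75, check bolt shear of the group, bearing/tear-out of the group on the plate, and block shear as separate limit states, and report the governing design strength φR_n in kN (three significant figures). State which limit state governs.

246 kN (block shear governs)

Bolt shear: A_b = π·22²/4 = 380.1 mm²; R_n = 579 × 380.1 × 5 × 1 / 1000 = 1100 kN → 0.75 × 1100 = 825 kN.
Bearing: edge l_c = 28, r_n = 80.64 kN; interior l_c = 41, r_n = 118.1 kN; R_n = 80.64 + 4·118.1 = 553 kN → 415 kN.
Block shear: A_gv = 1800, A_nv = 1098, A_nt = 162 mm²; R_n = min(0.6F_uA_nv, 0.6F_yA_gv) + U_bs·F_u·A_nt = 328.3 kN → 246 kN.
Block shear governs: 246 kN.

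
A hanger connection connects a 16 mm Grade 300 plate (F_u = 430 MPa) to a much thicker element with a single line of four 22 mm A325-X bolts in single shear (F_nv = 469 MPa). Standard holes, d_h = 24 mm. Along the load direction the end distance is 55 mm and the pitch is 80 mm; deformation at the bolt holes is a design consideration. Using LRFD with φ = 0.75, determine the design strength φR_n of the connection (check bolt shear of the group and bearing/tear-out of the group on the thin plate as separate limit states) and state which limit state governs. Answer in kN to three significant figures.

535 kN (bolt shear governs)

Bolt shear: A_b = π·22²/4 = 380.1 mm²; R_n = 469 × 380.1 × 4 × 1 / 1000 = 713.1 kN → 0.75 × 713.1 = 535 kN.
Bearing (1.2 l_c t F_u ≤ 2.4 d t F_u): upper limit = 2.4·22·16·430 / 1000 = 363.3 kN.
  Edge l_c = 55 − 24/2 = 43 → r_n = 355 kN; interior l_c = 80 − 24 = 56 → r_n = 363.3 kN.
  R_n,bearing = 1·355 + 3·363.3 = 1445 kN → 0.75 × 1445 = 1080 kN.
Bolt shear governs: 535 kN.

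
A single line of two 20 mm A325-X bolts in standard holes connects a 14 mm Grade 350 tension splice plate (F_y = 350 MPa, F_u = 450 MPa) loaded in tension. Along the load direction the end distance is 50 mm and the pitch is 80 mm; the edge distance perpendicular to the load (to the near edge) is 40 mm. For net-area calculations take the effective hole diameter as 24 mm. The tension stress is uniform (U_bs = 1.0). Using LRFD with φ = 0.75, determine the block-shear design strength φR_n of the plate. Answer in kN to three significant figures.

399 kN

Shear plane L_v = 50 + 1·80 = 130 mm; A_gv = 130 × 14 = 1820 mm².
A_nv = (130 − 1.5·24) × 14 = 1316 mm².
A_nt = (40 − 0.5·24) × 14 = 392 mm².
0.6 F_u A_nv = 355.3 kN; 0.6 F_y A_gv = 382.2 kN → shear rupture governs the shear term.
R_n = 355.3 + 1.0 × 450 × 392 / 1000 = 531.7 kN.
Design strength φR_n = 0.75 × 531.7 = 399 kN.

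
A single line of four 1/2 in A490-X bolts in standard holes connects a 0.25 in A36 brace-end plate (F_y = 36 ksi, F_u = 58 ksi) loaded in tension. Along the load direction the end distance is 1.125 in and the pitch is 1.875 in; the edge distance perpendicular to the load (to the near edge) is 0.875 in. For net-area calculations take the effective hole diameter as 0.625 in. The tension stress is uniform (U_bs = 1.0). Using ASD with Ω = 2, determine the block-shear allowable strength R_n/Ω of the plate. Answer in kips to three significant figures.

22.3 kips

Shear plane L_v = 1.125 + 3·1.875 = 6.75 in; A_gv = 6.75 × 0.25 = 1.688 in².
A_nv = (6.75 − 3.5·0.625) × 0.25 = 1.141 in².
A_nt = (0.875 − 0.5·0.625) × 0.25 = 0.1406 in².
0.6 F_u A_nv = 39.69 kips; 0.6 F_y A_gv = 36.45 kips → shear yielding governs the shear term.
R_n = 36.45 + 1.0 × 58 × 0.1406 = 44.61 kips.
Allowable strength R_n/Ω = 44.61 / 2 = 22.3 kips.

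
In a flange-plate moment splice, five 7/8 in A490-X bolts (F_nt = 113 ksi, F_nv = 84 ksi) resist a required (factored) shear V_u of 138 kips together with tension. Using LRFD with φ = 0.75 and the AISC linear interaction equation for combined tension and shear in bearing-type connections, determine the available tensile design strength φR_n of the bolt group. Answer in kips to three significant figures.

A_b = π·0.875²/4 = 0.6013 in²; f_rv = 138 / (5 × 0.6013) = 45.9 ksi.
F'_nt = 1.3 F_nt − (F_nt / φF_nv) f_rv = 1.3·113 − (113/(0.75·84))·45.9 = 64.57 ksi, capped at F_nt → F'_nt = 64.57 ksi.
R_n = F'_nt · A_b · n = 64.57 × 0.6013 × 5 = 194.1 kips.
Design strength φR_n = 0.75 × 194.1 = 146 kips.

146 kips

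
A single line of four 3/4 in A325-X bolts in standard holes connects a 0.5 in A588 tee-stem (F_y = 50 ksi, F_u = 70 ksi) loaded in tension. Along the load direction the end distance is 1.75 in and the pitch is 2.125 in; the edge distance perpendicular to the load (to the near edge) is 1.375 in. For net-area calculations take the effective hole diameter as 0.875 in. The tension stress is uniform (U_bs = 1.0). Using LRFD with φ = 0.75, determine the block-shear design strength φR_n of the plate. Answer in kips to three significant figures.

104 kips

Shear plane L_v = 1.75 + 3·2.125 = 8.125 in; A_gv = 8.125 × 0.5 = 4.062 in².
A_nv = (8.125 − 3.5·0.875) × 0.5 = 2.531 in².
A_nt = (1.375 − 0.5·0.875) × 0.5 = 0.4688 in².
0.6 F_u A_nv = 106.3 kips; 0.6 F_y A_gv = 121.9 kips → shear rupture governs the shear term.
R_n = 106.3 + 1.0 × 70 × 0.4688 = 139.1 kips.
Design strength φR_n = 0.75 × 139.1 = 104 kips.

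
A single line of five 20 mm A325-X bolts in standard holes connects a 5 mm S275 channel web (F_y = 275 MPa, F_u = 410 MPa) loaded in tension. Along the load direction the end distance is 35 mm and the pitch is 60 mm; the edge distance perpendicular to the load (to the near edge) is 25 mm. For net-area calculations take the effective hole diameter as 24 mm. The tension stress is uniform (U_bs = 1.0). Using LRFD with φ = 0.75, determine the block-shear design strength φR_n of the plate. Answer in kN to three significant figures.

Shear plane L_v = 35 + 4·60 = 275 mm; A_gv = 275 × 5 = 1375 mm².
A_nv = (275 − 4.5·24) × 5 = 835 mm².
A_nt = (25 − 0.5·24) × 5 = 65 mm².
0.6 F_u A_nv = 205.4 kN; 0.6 F_y A_gv = 226.9 kN → shear rupture governs the shear term.
R_n = 205.4 + 1.0 × 410 × 65 / 1000 = 232.1 kN.
Design strength φR_n = 0.75 × 232.1 = 174 kN.

174 kN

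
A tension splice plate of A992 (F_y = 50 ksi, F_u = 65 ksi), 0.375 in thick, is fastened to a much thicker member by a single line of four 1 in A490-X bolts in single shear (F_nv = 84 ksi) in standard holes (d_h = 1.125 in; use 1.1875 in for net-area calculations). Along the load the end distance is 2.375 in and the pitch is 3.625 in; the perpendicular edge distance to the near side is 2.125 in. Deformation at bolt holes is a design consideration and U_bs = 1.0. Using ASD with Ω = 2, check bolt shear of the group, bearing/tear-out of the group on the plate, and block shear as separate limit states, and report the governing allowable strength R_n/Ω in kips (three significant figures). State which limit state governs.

85.2 kips (block shear governs)

Bolt shear: A_b = π·1²/4 = 0.7854 in²; R_n = 84 × 0.7854 × 4 × 1 = 263.9 kips → 263.9 / 2 = 132 kips.
Bearing: edge l_c = 1.812, r_n = 53.02 kips; interior l_c = 2.5, r_n = 58.5 kips; R_n = 53.02 + 3·58.5 = 228.5 kips → 114 kips.
Block shear: A_gv = 4.969, A_nv = 3.41, A_nt = 0.5742 in²; R_n = min(0.6F_uA_nv, 0.6F_yA_gv) + U_bs·F_u·A_nt = 170.3 kips → 85.2 kips.
Block shear governs: 85.2 kips.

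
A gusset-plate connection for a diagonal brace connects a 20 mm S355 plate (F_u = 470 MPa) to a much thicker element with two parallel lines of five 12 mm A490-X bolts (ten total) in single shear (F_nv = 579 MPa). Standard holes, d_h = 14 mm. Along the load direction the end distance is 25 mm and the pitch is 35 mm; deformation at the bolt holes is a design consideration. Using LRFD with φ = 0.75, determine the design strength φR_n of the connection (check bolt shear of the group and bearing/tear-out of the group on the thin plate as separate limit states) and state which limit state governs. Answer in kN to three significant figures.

Bolt shear: A_b = π·12²/4 = 113.1 mm²; R_n = 579 × 113.1 × 10 × 1 / 1000 = 654.8 kN → 0.75 × 654.8 = 491 kN.
Bearing (1.2 l_c t F_u ≤ 2.4 d t F_u): upper limit = 2.4·12·20·470 / 1000 = 270.7 kN.
  Edge l_c = 25 − 14/2 = 18 → r_n = 203 kN; interior l_c = 35 − 14 = 21 → r_n = 236.9 kN.
  R_n,bearing = 2·203 + 8·236.9 = 2301 kN → 0.75 × 2301 = 1730 kN.
Bolt shear governs: 491 kN.

491 kN (bolt shear governs)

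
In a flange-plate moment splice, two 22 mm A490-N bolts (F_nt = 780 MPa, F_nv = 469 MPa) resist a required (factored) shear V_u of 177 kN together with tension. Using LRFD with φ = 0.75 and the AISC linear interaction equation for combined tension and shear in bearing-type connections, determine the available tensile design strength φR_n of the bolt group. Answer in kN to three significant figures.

A_b = π·22²/4 = 380.1 mm²; f_rv = 177 × 1000 / (2 × 380.1) = 232.8 MPa.
F'_nt = 1.3 F_nt − (F_nt / φF_nv) f_rv = 1.3·780 − (780/(0.75·469))·232.8 = 497.7 MPa, capped at F_nt → F'_nt = 497.7 MPa.
R_n = F'_nt · A_b · n = 497.7 × 380.1 × 2 / 1000 = 378.4 kN.
Design strength φR_n = 0.75 × 378.4 = 284 kN.

284 kN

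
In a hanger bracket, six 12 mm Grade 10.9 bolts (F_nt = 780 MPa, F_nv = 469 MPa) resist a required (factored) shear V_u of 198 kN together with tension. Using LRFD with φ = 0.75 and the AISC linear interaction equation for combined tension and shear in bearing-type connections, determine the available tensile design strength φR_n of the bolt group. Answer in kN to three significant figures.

A_b = π·12²/4 = 113.1 mm²; f_rv = 198 × 1000 / (6 × 113.1) = 291.8 MPa.
F'_nt = 1.3 F_nt − (F_nt / φF_nv) f_rv = 1.3·780 − (780/(0.75·469))·291.8 = 367 MPa, capped at F_nt → F'_nt = 367 MPa.
R_n = F'_nt · A_b · n = 367 × 113.1 × 6 / 1000 = 249 kN.
Design strength φR_n = 0.75 × 249 = 187 kN.

187 kN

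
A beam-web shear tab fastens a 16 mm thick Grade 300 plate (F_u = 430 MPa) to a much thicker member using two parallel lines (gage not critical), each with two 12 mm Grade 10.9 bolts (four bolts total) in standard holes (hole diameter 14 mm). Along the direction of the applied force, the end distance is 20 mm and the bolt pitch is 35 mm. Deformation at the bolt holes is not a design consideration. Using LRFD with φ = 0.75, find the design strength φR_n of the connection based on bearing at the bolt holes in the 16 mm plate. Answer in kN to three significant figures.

526 kN

Per bolt r_n = 1.5 l_c t F_u ≤ 3.0 d t F_u; upper limit = 3.0 × 12 × 16 × 430 / 1000 = 247.7 kN.
Edge bolt: l_c = 20 − 14/2 = 13 mm → 1.5 × 13 × 16 × 430 / 1000 = 134.2 → r_n = 134.2 kN.
Interior bolts: l_c = 35 − 14 = 21 mm → 1.5 × 21 × 16 × 430 / 1000 = 216.7 → r_n = 216.7 kN.
R_n = 2 × 134.2 + 2 × 216.7 = 701.8 kN.
Design strength φR_n = 0.75 × 701.8 = 526 kN.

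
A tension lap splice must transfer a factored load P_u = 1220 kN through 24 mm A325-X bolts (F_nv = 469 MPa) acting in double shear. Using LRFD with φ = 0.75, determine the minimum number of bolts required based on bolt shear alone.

4 bolts

A_b = π·24²/4 = 452.4 mm².
Per-bolt design strength φR_n = 0.75 × 469 × 452.4 × 2 / 1000 = 318.3 kN.
n ≥ 1220 / 318.3 = 3.833 → use 4 bolts.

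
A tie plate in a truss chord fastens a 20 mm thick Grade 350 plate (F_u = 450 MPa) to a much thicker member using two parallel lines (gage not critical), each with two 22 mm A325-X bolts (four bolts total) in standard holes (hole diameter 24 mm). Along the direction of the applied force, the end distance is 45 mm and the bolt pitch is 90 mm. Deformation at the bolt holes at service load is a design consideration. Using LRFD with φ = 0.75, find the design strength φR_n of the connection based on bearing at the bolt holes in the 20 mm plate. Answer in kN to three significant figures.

1250 kN

Per bolt r_n = 1.2 l_c t F_u ≤ 2.4 d t F_u; upper limit = 2.4 × 22 × 20 × 450 / 1000 = 475.2 kN.
Edge bolt: l_c = 45 − 24/2 = 33 mm → 1.2 × 33 × 20 × 450 / 1000 = 356.4 → r_n = 356.4 kN.
Interior bolts: l_c = 90 − 24 = 66 mm → 1.2 × 66 × 20 × 450 / 1000 = 712.8 → r_n = 475.2 kN.
R_n = 2 × 356.4 + 2 × 475.2 = 1663 kN.
Design strength φR_n = 0.75 × 1663 = 1250 kN.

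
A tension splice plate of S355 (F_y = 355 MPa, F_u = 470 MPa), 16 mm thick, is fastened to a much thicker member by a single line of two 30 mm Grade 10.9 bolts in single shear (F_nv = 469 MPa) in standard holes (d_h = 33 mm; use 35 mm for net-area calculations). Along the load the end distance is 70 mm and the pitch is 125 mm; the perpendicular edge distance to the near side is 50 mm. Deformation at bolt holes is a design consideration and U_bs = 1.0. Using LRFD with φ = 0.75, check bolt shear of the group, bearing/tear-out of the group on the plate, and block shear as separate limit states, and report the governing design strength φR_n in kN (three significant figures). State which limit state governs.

Bolt shear: A_b = π·30²/4 = 706.9 mm²; R_n = 469 × 706.9 × 2 × 1 / 1000 = 663 kN → 0.75 × 663 = 497 kN.
Bearing: edge l_c = 53.5, r_n = 482.8 kN; interior l_c = 92, r_n = 541.4 kN; R_n = 482.8 + 1·541.4 = 1024 kN → 768 kN.
Block shear: A_gv = 3120, A_nv = 2280, A_nt = 520 mm²; R_n = min(0.6F_uA_nv, 0.6F_yA_gv) + U_bs·F_u·A_nt = 887.4 kN → 666 kN.
Bolt shear governs: 497 kN.

497 kN (bolt shear governs)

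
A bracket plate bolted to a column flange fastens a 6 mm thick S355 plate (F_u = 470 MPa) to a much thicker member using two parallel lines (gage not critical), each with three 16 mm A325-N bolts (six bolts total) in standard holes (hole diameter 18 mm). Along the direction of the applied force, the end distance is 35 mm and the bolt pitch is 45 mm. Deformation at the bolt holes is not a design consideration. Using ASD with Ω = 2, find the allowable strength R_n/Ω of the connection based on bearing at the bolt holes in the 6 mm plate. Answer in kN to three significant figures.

Per bolt r_n = 1.5 l_c t F_u ≤ 3.0 d t F_u; upper limit = 3.0 × 16 × 6 × 470 / 1000 = 135.4 kN.
Edge bolt: l_c = 35 − 18/2 = 26 mm → 1.5 × 26 × 6 × 470 / 1000 = 110 → r_n = 110 kN.
Interior bolts: l_c = 45 − 18 = 27 mm → 1.5 × 27 × 6 × 470 / 1000 = 114.2 → r_n = 114.2 kN.
R_n = 2 × 110 + 4 × 114.2 = 676.8 kN.
Allowable strength R_n/Ω = 676.8 / 2 = 338 kN.

338 kN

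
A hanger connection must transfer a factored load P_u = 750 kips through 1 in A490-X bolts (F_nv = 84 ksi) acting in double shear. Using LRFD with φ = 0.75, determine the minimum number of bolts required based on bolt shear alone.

A_b = π·1²/4 = 0.7854 in².
Per-bolt design strength φR_n = 0.75 × 84 × 0.7854 × 2 = 98.96 kips.
n ≥ 750 / 98.96 = 7.579 → use 8 bolts.

8 bolts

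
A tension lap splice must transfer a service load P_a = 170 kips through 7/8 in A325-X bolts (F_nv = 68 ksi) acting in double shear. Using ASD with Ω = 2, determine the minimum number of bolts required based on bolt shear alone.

5 bolts

A_b = π·0.875²/4 = 0.6013 in².
Per-bolt allowable strength R_n/Ω = 68 × 0.6013 × 2 / 2 = 40.89 kips.
n ≥ 170 / 40.89 = 4.158 → use 5 bolts.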